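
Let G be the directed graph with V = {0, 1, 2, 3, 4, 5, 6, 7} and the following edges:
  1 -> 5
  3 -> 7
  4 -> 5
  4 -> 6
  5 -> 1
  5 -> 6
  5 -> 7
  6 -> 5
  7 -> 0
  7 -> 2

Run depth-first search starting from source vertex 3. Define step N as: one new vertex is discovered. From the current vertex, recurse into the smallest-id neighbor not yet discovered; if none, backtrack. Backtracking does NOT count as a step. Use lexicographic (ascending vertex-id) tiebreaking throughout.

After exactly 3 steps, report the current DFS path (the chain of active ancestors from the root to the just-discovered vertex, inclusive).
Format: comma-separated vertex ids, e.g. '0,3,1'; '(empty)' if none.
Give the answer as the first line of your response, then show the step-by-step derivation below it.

3,7,0

step 1: discover 3; path=3; order=3
step 2: discover 7; path=3>7; order=3,7
step 3: discover 0; path=3>7>0; order=3,7,0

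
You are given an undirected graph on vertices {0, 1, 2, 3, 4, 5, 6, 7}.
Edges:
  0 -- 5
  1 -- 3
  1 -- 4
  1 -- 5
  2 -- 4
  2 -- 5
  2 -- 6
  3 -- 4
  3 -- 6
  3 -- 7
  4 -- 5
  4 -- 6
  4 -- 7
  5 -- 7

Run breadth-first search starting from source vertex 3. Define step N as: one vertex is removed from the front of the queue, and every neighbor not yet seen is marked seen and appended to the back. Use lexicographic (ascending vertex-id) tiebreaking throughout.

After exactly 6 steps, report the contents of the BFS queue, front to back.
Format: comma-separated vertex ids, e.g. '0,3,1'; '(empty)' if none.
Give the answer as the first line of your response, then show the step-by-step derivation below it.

2,0

step 1: dequeue 3; queue=[1,4,6,7]; order=3
step 2: dequeue 1; queue=[4,6,7,5]; order=3,1
step 3: dequeue 4; queue=[6,7,5,2]; order=3,1,4
step 4: dequeue 6; queue=[7,5,2]; order=3,1,4,6
step 5: dequeue 7; queue=[5,2]; order=3,1,4,6,7
step 6: dequeue 5; queue=[2,0]; order=3,1,4,6,7,5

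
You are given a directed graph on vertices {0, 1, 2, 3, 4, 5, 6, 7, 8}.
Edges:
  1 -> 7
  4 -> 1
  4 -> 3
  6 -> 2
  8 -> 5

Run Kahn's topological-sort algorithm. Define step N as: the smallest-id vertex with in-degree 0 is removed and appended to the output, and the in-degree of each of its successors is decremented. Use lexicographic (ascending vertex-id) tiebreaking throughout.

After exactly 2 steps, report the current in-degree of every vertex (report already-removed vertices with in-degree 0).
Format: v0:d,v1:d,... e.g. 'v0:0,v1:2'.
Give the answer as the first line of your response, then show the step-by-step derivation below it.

v0:0,v1:0,v2:1,v3:0,v4:0,v5:1,v6:0,v7:1,v8:0

step 1: output 0; order=[0]; indeg=(0,1,1,1,0,1,0,1,0)
step 2: output 4; order=[0,4]; indeg=(0,0,1,0,0,1,0,1,0)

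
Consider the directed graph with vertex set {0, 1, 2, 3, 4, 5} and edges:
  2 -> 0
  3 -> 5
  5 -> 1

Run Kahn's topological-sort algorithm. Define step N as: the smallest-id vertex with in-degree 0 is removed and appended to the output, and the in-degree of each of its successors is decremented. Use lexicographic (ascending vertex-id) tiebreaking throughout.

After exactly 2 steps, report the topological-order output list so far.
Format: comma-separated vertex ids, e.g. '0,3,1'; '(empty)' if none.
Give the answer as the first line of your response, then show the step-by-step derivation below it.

2,0

step 1: output 2; order=[2]; indeg=(0,1,0,0,0,1)
step 2: output 0; order=[2,0]; indeg=(0,1,0,0,0,1)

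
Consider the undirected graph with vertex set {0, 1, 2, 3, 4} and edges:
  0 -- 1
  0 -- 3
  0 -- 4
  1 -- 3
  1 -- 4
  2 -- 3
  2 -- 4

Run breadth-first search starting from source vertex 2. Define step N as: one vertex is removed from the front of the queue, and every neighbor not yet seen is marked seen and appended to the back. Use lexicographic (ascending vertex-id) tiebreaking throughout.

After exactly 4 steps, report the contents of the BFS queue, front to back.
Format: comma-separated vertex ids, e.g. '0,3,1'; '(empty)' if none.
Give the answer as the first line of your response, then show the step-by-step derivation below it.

1

step 1: dequeue 2; queue=[3,4]; order=2
step 2: dequeue 3; queue=[4,0,1]; order=2,3
step 3: dequeue 4; queue=[0,1]; order=2,3,4
step 4: dequeue 0; queue=[1]; order=2,3,4,0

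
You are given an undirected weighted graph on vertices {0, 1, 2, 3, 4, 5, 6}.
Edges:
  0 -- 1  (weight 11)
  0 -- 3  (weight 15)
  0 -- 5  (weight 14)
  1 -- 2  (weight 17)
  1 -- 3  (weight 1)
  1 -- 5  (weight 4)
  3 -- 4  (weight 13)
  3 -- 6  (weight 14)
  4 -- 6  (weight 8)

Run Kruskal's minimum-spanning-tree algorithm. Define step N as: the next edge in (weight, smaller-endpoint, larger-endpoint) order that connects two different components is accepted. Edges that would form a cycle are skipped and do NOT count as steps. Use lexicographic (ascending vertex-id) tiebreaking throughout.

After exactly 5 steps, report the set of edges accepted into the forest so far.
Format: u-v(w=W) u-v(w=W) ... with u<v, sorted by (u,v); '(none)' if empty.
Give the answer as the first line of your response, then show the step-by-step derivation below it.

0-1(w=11) 1-3(w=1) 1-5(w=4) 3-4(w=13) 4-6(w=8)

step 1: add edge 1-3 (w=1); MST = {1-3(w=1)}
step 2: add edge 1-5 (w=4); MST = {1-3(w=1) 1-5(w=4)}
step 3: add edge 4-6 (w=8); MST = {1-3(w=1) 1-5(w=4) 4-6(w=8)}
step 4: add edge 0-1 (w=11); MST = {0-1(w=11) 1-3(w=1) 1-5(w=4) 4-6(w=8)}
step 5: add edge 3-4 (w=13); MST = {0-1(w=11) 1-3(w=1) 1-5(w=4) 3-4(w=13) 4-6(w=8)}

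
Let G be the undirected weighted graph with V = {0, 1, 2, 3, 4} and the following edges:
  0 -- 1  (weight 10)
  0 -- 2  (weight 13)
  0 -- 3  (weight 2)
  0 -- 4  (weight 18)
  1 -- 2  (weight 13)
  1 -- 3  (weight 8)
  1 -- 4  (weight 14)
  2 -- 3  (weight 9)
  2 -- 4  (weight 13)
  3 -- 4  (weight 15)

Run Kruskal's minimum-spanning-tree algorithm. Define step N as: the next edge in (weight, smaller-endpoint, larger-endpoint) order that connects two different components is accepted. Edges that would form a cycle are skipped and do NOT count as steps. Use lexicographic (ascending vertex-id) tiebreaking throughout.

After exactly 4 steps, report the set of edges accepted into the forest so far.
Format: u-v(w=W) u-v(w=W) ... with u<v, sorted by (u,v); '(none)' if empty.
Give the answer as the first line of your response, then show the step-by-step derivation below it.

0-3(w=2) 1-3(w=8) 2-3(w=9) 2-4(w=13)

step 1: add edge 0-3 (w=2); MST = {0-3(w=2)}
step 2: add edge 1-3 (w=8); MST = {0-3(w=2) 1-3(w=8)}
step 3: add edge 2-3 (w=9); MST = {0-3(w=2) 1-3(w=8) 2-3(w=9)}
step 4: add edge 2-4 (w=13); MST = {0-3(w=2) 1-3(w=8) 2-3(w=9) 2-4(w=13)}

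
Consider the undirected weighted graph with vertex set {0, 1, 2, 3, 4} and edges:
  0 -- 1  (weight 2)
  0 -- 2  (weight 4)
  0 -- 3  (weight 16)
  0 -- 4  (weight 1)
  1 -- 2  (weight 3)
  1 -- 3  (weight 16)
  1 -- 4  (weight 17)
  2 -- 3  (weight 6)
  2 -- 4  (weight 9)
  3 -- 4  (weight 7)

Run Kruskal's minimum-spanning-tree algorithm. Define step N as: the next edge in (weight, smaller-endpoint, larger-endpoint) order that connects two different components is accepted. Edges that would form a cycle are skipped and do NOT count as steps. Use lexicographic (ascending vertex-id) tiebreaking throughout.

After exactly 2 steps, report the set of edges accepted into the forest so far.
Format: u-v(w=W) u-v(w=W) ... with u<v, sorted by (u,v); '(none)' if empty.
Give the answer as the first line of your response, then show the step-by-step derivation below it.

0-1(w=2) 0-4(w=1)

step 1: add edge 0-4 (w=1); MST = {0-4(w=1)}
step 2: add edge 0-1 (w=2); MST = {0-1(w=2) 0-4(w=1)}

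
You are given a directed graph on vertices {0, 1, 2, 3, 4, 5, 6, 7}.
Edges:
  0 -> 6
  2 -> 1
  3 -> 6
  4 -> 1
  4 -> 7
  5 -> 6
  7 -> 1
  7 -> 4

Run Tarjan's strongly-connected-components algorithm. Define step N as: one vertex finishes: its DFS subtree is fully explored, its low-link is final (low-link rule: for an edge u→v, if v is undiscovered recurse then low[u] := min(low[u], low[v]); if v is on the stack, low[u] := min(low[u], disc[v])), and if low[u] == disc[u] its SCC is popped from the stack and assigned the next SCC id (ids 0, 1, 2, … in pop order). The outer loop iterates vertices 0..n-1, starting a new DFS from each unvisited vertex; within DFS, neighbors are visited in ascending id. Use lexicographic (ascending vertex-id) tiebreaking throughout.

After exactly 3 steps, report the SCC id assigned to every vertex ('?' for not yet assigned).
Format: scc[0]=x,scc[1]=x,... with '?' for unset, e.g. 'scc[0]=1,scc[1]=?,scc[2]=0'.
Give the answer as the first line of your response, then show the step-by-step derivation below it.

scc[0]=1,scc[1]=2,scc[2]=?,scc[3]=?,scc[4]=?,scc[5]=?,scc[6]=0,scc[7]=?

step 1: low=(low[0]=0,low[1]=?,low[2]=?,low[3]=?,low[4]=?,low[5]=?,low[6]=1,low[7]=?); scc=(scc[0]=?,scc[1]=?,scc[2]=?,scc[3]=?,scc[4]=?,scc[5]=?,scc[6]=0,scc[7]=?)
step 2: low=(low[0]=0,low[1]=?,low[2]=?,low[3]=?,low[4]=?,low[5]=?,low[6]=1,low[7]=?); scc=(scc[0]=1,scc[1]=?,scc[2]=?,scc[3]=?,scc[4]=?,scc[5]=?,scc[6]=0,scc[7]=?)
step 3: low=(low[0]=0,low[1]=2,low[2]=?,low[3]=?,low[4]=?,low[5]=?,low[6]=1,low[7]=?); scc=(scc[0]=1,scc[1]=2,scc[2]=?,scc[3]=?,scc[4]=?,scc[5]=?,scc[6]=0,scc[7]=?)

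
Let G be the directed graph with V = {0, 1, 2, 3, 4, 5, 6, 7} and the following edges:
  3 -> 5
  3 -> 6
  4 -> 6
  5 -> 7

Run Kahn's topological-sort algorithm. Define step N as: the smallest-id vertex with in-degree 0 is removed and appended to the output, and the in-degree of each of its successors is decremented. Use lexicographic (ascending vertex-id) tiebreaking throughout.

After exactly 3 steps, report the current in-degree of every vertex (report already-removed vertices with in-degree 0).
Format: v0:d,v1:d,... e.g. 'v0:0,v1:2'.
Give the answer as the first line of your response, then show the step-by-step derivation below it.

v0:0,v1:0,v2:0,v3:0,v4:0,v5:1,v6:2,v7:1

step 1: output 0; order=[0]; indeg=(0,0,0,0,0,1,2,1)
step 2: output 1; order=[0,1]; indeg=(0,0,0,0,0,1,2,1)
step 3: output 2; order=[0,1,2]; indeg=(0,0,0,0,0,1,2,1)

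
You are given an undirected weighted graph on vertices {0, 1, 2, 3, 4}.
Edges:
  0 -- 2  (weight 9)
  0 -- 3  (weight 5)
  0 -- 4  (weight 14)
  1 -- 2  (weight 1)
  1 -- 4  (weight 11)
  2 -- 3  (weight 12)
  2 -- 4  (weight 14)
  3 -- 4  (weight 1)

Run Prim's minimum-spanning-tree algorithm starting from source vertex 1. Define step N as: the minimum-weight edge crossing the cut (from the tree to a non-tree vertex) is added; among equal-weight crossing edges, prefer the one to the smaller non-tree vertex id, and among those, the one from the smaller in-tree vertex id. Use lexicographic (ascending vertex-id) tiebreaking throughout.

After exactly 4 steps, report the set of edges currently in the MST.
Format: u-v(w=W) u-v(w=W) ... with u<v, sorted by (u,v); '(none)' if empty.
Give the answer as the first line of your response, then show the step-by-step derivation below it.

0-2(w=9) 0-3(w=5) 1-2(w=1) 3-4(w=1)

step 1: add edge 1-2 (w=1); MST = {1-2(w=1)}
step 2: add edge 0-2 (w=9); MST = {0-2(w=9) 1-2(w=1)}
step 3: add edge 0-3 (w=5); MST = {0-2(w=9) 0-3(w=5) 1-2(w=1)}
step 4: add edge 3-4 (w=1); MST = {0-2(w=9) 0-3(w=5) 1-2(w=1) 3-4(w=1)}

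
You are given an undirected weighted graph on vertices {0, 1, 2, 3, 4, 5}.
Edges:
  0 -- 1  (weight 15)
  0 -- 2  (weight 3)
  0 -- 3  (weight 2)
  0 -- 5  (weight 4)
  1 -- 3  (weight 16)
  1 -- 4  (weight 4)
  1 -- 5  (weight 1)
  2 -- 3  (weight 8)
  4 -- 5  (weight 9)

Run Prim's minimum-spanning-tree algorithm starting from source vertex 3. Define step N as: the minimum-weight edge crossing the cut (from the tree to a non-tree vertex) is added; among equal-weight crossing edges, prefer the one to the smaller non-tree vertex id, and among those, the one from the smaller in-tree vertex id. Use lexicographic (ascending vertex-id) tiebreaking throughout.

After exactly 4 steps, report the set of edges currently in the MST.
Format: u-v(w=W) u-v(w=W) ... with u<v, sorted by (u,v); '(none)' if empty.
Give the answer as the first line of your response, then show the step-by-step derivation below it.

0-2(w=3) 0-3(w=2) 0-5(w=4) 1-5(w=1)

step 1: add edge 0-3 (w=2); MST = {0-3(w=2)}
step 2: add edge 0-2 (w=3); MST = {0-2(w=3) 0-3(w=2)}
step 3: add edge 0-5 (w=4); MST = {0-2(w=3) 0-3(w=2) 0-5(w=4)}
step 4: add edge 1-5 (w=1); MST = {0-2(w=3) 0-3(w=2) 0-5(w=4) 1-5(w=1)}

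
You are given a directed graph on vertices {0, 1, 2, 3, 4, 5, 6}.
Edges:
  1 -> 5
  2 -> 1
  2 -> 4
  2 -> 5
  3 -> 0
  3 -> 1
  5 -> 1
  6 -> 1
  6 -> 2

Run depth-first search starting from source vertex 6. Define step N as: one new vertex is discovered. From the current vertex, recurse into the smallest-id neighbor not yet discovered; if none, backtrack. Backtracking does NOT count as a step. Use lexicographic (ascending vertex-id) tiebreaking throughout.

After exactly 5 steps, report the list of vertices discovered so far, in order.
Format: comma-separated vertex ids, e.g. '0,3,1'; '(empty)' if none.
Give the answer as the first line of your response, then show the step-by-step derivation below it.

6,1,5,2,4

step 1: discover 6; path=6; order=6
step 2: discover 1; path=6>1; order=6,1
step 3: discover 5; path=6>1>5; order=6,1,5
step 4: discover 2; path=6>2; order=6,1,5,2
step 5: discover 4; path=6>2>4; order=6,1,5,2,4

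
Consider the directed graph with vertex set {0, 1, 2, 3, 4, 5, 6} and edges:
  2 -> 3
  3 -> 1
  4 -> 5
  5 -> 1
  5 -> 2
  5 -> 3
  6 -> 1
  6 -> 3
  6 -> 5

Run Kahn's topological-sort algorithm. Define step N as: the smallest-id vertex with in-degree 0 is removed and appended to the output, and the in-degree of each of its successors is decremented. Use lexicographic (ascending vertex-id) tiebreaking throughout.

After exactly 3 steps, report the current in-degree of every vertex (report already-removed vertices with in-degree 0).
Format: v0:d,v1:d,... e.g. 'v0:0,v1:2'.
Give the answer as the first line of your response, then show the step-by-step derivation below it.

v0:0,v1:2,v2:1,v3:2,v4:0,v5:0,v6:0

step 1: output 0; order=[0]; indeg=(0,3,1,3,0,2,0)
step 2: output 4; order=[0,4]; indeg=(0,3,1,3,0,1,0)
step 3: output 6; order=[0,4,6]; indeg=(0,2,1,2,0,0,0)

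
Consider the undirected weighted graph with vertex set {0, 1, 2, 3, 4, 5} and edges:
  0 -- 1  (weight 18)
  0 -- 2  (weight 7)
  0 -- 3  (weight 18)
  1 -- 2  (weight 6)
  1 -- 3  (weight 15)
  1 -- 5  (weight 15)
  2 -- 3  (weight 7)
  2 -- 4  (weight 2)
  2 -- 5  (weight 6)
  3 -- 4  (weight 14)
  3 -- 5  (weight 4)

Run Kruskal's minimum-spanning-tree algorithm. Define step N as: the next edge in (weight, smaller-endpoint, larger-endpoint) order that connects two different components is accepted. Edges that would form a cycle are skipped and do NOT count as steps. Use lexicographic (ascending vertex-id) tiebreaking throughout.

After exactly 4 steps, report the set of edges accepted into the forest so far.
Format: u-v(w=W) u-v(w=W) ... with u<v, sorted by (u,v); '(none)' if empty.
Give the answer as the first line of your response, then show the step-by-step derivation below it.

1-2(w=6) 2-4(w=2) 2-5(w=6) 3-5(w=4)

step 1: add edge 2-4 (w=2); MST = {2-4(w=2)}
step 2: add edge 3-5 (w=4); MST = {2-4(w=2) 3-5(w=4)}
step 3: add edge 1-2 (w=6); MST = {1-2(w=6) 2-4(w=2) 3-5(w=4)}
step 4: add edge 2-5 (w=6); MST = {1-2(w=6) 2-4(w=2) 2-5(w=6) 3-5(w=4)}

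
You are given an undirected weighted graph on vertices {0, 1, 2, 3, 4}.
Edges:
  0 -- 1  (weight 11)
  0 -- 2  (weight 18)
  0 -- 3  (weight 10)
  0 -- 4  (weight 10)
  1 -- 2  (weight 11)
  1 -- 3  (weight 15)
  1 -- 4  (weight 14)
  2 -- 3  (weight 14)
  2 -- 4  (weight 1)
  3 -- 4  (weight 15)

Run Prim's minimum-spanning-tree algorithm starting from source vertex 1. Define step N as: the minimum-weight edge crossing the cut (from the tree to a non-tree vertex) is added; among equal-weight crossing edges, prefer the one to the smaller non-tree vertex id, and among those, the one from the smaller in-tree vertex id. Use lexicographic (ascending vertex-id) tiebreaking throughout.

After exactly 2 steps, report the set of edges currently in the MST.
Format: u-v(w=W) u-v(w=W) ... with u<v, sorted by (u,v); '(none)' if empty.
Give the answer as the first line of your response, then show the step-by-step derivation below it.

0-1(w=11) 0-3(w=10)

step 1: add edge 0-1 (w=11); MST = {0-1(w=11)}
step 2: add edge 0-3 (w=10); MST = {0-1(w=11) 0-3(w=10)}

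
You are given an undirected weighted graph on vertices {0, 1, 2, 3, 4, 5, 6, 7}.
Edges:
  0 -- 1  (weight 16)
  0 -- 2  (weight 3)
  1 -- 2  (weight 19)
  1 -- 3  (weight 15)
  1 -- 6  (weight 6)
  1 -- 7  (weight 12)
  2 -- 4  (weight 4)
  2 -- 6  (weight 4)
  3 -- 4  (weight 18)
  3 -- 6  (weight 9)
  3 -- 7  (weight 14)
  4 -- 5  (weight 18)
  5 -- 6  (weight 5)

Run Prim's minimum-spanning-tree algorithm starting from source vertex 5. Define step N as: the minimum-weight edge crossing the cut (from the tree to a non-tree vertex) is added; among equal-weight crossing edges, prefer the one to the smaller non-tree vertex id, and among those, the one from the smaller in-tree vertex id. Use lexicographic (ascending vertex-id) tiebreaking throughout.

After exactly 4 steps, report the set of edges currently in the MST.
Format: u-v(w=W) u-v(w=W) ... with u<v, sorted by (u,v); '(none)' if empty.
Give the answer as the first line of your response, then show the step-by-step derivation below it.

0-2(w=3) 2-4(w=4) 2-6(w=4) 5-6(w=5)

step 1: add edge 5-6 (w=5); MST = {5-6(w=5)}
step 2: add edge 2-6 (w=4); MST = {2-6(w=4) 5-6(w=5)}
step 3: add edge 0-2 (w=3); MST = {0-2(w=3) 2-6(w=4) 5-6(w=5)}
step 4: add edge 2-4 (w=4); MST = {0-2(w=3) 2-4(w=4) 2-6(w=4) 5-6(w=5)}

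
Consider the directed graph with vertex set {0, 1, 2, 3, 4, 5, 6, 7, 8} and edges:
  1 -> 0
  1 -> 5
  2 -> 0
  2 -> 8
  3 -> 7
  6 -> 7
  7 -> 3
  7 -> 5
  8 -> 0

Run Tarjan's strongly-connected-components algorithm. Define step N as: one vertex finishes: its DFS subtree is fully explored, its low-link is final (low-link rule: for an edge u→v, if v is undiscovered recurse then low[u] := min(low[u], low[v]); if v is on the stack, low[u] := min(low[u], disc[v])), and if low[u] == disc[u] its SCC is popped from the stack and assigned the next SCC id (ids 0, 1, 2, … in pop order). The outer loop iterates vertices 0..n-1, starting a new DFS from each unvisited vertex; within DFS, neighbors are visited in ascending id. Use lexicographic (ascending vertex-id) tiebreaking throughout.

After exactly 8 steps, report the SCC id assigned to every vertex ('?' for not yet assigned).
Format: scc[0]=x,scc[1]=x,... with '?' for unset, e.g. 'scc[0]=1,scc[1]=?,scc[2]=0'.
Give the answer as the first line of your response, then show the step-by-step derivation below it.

scc[0]=0,scc[1]=2,scc[2]=4,scc[3]=5,scc[4]=6,scc[5]=1,scc[6]=?,scc[7]=5,scc[8]=3

step 1: low=(low[0]=0,low[1]=?,low[2]=?,low[3]=?,low[4]=?,low[5]=?,low[6]=?,low[7]=?,low[8]=?); scc=(scc[0]=0,scc[1]=?,scc[2]=?,scc[3]=?,scc[4]=?,scc[5]=?,scc[6]=?,scc[7]=?,scc[8]=?)
step 2: low=(low[0]=0,low[1]=1,low[2]=?,low[3]=?,low[4]=?,low[5]=2,low[6]=?,low[7]=?,low[8]=?); scc=(scc[0]=0,scc[1]=?,scc[2]=?,scc[3]=?,scc[4]=?,scc[5]=1,scc[6]=?,scc[7]=?,scc[8]=?)
step 3: low=(low[0]=0,low[1]=1,low[2]=?,low[3]=?,low[4]=?,low[5]=2,low[6]=?,low[7]=?,low[8]=?); scc=(scc[0]=0,scc[1]=2,scc[2]=?,scc[3]=?,scc[4]=?,scc[5]=1,scc[6]=?,scc[7]=?,scc[8]=?)
step 4: low=(low[0]=0,low[1]=1,low[2]=3,low[3]=?,low[4]=?,low[5]=2,low[6]=?,low[7]=?,low[8]=4); scc=(scc[0]=0,scc[1]=2,scc[2]=?,scc[3]=?,scc[4]=?,scc[5]=1,scc[6]=?,scc[7]=?,scc[8]=3)
step 5: low=(low[0]=0,low[1]=1,low[2]=3,low[3]=?,low[4]=?,low[5]=2,low[6]=?,low[7]=?,low[8]=4); scc=(scc[0]=0,scc[1]=2,scc[2]=4,scc[3]=?,scc[4]=?,scc[5]=1,scc[6]=?,scc[7]=?,scc[8]=3)
step 6: low=(low[0]=0,low[1]=1,low[2]=3,low[3]=5,low[4]=?,low[5]=2,low[6]=?,low[7]=5,low[8]=4); scc=(scc[0]=0,scc[1]=2,scc[2]=4,scc[3]=?,scc[4]=?,scc[5]=1,scc[6]=?,scc[7]=?,scc[8]=3)
step 7: low=(low[0]=0,low[1]=1,low[2]=3,low[3]=5,low[4]=?,low[5]=2,low[6]=?,low[7]=5,low[8]=4); scc=(scc[0]=0,scc[1]=2,scc[2]=4,scc[3]=5,scc[4]=?,scc[5]=1,scc[6]=?,scc[7]=5,scc[8]=3)
step 8: low=(low[0]=0,low[1]=1,low[2]=3,low[3]=5,low[4]=7,low[5]=2,low[6]=?,low[7]=5,low[8]=4); scc=(scc[0]=0,scc[1]=2,scc[2]=4,scc[3]=5,scc[4]=6,scc[5]=1,scc[6]=?,scc[7]=5,scc[8]=3)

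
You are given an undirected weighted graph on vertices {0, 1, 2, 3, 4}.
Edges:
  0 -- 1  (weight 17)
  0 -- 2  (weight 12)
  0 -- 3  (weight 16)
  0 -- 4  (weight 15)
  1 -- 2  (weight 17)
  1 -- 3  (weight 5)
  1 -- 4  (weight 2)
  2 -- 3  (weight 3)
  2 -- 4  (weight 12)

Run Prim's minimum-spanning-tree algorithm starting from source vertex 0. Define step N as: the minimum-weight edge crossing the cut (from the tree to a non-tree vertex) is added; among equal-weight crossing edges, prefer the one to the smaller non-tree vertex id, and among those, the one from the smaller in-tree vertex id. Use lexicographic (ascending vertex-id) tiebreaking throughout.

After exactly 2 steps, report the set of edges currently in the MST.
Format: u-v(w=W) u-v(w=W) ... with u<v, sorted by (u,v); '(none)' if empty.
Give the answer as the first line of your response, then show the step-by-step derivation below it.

0-2(w=12) 2-3(w=3)

step 1: add edge 0-2 (w=12); MST = {0-2(w=12)}
step 2: add edge 2-3 (w=3); MST = {0-2(w=12) 2-3(w=3)}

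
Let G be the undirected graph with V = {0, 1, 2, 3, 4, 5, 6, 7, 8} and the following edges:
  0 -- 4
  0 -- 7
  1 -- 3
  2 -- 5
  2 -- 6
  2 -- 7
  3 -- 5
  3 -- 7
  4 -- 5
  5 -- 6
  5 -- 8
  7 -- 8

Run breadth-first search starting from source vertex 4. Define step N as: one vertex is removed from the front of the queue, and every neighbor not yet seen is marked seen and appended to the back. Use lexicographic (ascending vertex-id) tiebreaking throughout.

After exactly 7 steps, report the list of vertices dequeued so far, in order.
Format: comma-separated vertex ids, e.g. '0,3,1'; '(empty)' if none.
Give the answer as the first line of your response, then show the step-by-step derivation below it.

4,0,5,7,2,3,6

step 1: dequeue 4; queue=[0,5]; order=4
step 2: dequeue 0; queue=[5,7]; order=4,0
step 3: dequeue 5; queue=[7,2,3,6,8]; order=4,0,5
step 4: dequeue 7; queue=[2,3,6,8]; order=4,0,5,7
step 5: dequeue 2; queue=[3,6,8]; order=4,0,5,7,2
step 6: dequeue 3; queue=[6,8,1]; order=4,0,5,7,2,3
step 7: dequeue 6; queue=[8,1]; order=4,0,5,7,2,3,6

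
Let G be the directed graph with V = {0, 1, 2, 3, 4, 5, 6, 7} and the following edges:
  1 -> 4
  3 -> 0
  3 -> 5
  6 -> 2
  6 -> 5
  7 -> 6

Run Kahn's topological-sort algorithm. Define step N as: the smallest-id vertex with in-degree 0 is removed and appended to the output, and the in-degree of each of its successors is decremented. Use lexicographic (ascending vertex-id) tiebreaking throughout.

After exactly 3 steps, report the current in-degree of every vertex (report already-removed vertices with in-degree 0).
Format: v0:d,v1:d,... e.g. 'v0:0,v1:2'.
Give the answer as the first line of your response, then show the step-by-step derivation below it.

v0:0,v1:0,v2:1,v3:0,v4:0,v5:1,v6:1,v7:0

step 1: output 1; order=[1]; indeg=(1,0,1,0,0,2,1,0)
step 2: output 3; order=[1,3]; indeg=(0,0,1,0,0,1,1,0)
step 3: output 0; order=[1,3,0]; indeg=(0,0,1,0,0,1,1,0)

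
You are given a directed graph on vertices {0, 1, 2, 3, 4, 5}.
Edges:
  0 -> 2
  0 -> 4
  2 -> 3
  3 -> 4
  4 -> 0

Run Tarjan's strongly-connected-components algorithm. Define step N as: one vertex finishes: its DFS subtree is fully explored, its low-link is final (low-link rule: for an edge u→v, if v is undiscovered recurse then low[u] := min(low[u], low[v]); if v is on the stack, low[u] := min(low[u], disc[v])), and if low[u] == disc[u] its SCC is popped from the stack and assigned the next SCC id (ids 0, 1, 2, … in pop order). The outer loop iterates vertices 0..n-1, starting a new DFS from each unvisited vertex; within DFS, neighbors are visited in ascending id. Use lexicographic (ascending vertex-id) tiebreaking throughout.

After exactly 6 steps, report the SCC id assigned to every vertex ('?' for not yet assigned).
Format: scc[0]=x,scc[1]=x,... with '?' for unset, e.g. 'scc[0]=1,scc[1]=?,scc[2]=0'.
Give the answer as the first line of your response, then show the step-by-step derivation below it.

scc[0]=0,scc[1]=1,scc[2]=0,scc[3]=0,scc[4]=0,scc[5]=2

step 1: low=(low[0]=0,low[1]=?,low[2]=1,low[3]=2,low[4]=0,low[5]=?); scc=(scc[0]=?,scc[1]=?,scc[2]=?,scc[3]=?,scc[4]=?,scc[5]=?)
step 2: low=(low[0]=0,low[1]=?,low[2]=1,low[3]=0,low[4]=0,low[5]=?); scc=(scc[0]=?,scc[1]=?,scc[2]=?,scc[3]=?,scc[4]=?,scc[5]=?)
step 3: low=(low[0]=0,low[1]=?,low[2]=0,low[3]=0,low[4]=0,low[5]=?); scc=(scc[0]=?,scc[1]=?,scc[2]=?,scc[3]=?,scc[4]=?,scc[5]=?)
step 4: low=(low[0]=0,low[1]=?,low[2]=0,low[3]=0,low[4]=0,low[5]=?); scc=(scc[0]=0,scc[1]=?,scc[2]=0,scc[3]=0,scc[4]=0,scc[5]=?)
step 5: low=(low[0]=0,low[1]=4,low[2]=0,low[3]=0,low[4]=0,low[5]=?); scc=(scc[0]=0,scc[1]=1,scc[2]=0,scc[3]=0,scc[4]=0,scc[5]=?)
step 6: low=(low[0]=0,low[1]=4,low[2]=0,low[3]=0,low[4]=0,low[5]=5); scc=(scc[0]=0,scc[1]=1,scc[2]=0,scc[3]=0,scc[4]=0,scc[5]=2)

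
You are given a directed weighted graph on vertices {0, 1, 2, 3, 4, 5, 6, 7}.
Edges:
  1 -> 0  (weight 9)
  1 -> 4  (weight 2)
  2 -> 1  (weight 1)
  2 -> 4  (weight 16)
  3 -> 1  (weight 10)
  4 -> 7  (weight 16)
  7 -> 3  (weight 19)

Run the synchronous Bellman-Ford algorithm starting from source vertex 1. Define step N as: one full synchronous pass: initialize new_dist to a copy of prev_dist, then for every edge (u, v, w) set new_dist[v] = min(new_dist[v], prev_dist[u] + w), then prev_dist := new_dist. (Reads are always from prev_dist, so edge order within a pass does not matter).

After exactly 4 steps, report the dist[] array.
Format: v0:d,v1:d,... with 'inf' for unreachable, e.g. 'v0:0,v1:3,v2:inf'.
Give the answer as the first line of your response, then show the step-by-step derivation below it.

v0:9,v1:0,v2:inf,v3:37,v4:2,v5:inf,v6:inf,v7:18

step 1: dist = v0:9,v1:0,v2:inf,v3:inf,v4:2,v5:inf,v6:inf,v7:inf
step 2: dist = v0:9,v1:0,v2:inf,v3:inf,v4:2,v5:inf,v6:inf,v7:18
step 3: dist = v0:9,v1:0,v2:inf,v3:37,v4:2,v5:inf,v6:inf,v7:18
step 4: dist = v0:9,v1:0,v2:inf,v3:37,v4:2,v5:inf,v6:inf,v7:18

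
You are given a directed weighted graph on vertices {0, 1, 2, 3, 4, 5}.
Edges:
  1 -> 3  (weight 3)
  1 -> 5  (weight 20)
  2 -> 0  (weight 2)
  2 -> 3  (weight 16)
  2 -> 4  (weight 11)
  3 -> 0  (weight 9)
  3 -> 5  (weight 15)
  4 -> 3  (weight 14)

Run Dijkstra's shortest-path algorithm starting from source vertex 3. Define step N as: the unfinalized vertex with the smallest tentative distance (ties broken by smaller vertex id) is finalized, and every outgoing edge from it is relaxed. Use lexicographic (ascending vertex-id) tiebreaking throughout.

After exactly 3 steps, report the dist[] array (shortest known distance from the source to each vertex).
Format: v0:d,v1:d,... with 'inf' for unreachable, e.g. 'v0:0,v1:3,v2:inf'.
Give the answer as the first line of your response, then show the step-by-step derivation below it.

v0:9,v1:inf,v2:inf,v3:0,v4:inf,v5:15

step 1: dist = v0:9,v1:inf,v2:inf,v3:0,v4:inf,v5:15
step 2: dist = v0:9,v1:inf,v2:inf,v3:0,v4:inf,v5:15
step 3: dist = v0:9,v1:inf,v2:inf,v3:0,v4:inf,v5:15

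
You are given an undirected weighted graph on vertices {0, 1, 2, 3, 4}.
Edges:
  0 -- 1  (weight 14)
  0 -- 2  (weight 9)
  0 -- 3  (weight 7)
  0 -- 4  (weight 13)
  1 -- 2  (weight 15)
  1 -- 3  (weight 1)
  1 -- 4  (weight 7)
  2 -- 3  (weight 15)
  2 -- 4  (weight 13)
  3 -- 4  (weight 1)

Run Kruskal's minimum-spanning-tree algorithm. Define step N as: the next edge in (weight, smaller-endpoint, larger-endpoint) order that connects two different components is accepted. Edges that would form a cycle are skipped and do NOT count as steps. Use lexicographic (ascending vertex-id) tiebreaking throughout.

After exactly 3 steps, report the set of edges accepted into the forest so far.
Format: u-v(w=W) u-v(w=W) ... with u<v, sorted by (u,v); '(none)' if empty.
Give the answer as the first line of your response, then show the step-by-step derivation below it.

0-3(w=7) 1-3(w=1) 3-4(w=1)

step 1: add edge 1-3 (w=1); MST = {1-3(w=1)}
step 2: add edge 3-4 (w=1); MST = {1-3(w=1) 3-4(w=1)}
step 3: add edge 0-3 (w=7); MST = {0-3(w=7) 1-3(w=1) 3-4(w=1)}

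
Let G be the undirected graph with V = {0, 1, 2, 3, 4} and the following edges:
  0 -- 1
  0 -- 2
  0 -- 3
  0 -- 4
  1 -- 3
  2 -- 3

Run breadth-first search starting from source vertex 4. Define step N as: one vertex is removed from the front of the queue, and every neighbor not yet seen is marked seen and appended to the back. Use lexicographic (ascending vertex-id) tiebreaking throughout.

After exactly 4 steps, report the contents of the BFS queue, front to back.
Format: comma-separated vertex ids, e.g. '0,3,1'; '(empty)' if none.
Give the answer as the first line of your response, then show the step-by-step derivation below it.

3

step 1: dequeue 4; queue=[0]; order=4
step 2: dequeue 0; queue=[1,2,3]; order=4,0
step 3: dequeue 1; queue=[2,3]; order=4,0,1
step 4: dequeue 2; queue=[3]; order=4,0,1,2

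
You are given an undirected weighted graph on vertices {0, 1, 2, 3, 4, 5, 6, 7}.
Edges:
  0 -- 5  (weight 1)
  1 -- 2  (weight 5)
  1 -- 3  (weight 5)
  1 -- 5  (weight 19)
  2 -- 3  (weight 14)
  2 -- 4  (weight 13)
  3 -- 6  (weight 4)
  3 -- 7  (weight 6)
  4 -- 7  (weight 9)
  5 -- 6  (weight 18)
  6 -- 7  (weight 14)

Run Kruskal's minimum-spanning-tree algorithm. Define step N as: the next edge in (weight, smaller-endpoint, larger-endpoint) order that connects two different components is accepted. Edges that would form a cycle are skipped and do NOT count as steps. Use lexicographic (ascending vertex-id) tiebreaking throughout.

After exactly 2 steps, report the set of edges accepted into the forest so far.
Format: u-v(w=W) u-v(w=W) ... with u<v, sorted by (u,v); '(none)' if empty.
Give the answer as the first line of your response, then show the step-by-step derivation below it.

0-5(w=1) 3-6(w=4)

step 1: add edge 0-5 (w=1); MST = {0-5(w=1)}
step 2: add edge 3-6 (w=4); MST = {0-5(w=1) 3-6(w=4)}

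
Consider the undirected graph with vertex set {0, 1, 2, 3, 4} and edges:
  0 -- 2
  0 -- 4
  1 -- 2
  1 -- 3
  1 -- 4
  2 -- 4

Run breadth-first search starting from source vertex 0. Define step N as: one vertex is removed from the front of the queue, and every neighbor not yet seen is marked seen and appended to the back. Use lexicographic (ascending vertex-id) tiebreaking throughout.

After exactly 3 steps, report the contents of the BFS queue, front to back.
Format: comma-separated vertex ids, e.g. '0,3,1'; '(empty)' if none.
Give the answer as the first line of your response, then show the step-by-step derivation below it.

1

step 1: dequeue 0; queue=[2,4]; order=0
step 2: dequeue 2; queue=[4,1]; order=0,2
step 3: dequeue 4; queue=[1]; order=0,2,4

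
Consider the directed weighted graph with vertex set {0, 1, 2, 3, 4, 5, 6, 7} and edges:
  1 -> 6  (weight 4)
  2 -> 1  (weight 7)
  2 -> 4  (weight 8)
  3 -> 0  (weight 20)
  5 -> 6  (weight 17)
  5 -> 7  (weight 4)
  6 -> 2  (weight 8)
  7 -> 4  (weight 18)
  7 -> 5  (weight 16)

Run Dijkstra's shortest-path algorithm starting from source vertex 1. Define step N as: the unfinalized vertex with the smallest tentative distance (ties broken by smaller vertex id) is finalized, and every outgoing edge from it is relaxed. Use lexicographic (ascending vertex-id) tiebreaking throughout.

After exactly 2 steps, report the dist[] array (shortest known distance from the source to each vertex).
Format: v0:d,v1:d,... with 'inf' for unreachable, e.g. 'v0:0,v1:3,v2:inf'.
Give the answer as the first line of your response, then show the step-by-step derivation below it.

v0:inf,v1:0,v2:12,v3:inf,v4:inf,v5:inf,v6:4,v7:inf

step 1: dist = v0:inf,v1:0,v2:inf,v3:inf,v4:inf,v5:inf,v6:4,v7:inf
step 2: dist = v0:inf,v1:0,v2:12,v3:inf,v4:inf,v5:inf,v6:4,v7:inf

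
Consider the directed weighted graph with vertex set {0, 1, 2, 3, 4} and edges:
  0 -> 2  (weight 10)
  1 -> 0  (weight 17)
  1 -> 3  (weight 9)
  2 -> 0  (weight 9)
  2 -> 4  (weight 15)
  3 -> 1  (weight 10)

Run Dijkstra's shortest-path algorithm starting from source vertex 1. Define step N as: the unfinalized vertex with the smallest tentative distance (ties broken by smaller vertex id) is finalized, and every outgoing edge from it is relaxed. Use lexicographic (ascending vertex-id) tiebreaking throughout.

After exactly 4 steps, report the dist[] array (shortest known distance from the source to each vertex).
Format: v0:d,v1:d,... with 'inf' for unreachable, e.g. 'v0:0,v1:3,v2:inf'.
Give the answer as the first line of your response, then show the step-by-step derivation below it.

v0:17,v1:0,v2:27,v3:9,v4:42

step 1: dist = v0:17,v1:0,v2:inf,v3:9,v4:inf
step 2: dist = v0:17,v1:0,v2:inf,v3:9,v4:inf
step 3: dist = v0:17,v1:0,v2:27,v3:9,v4:inf
step 4: dist = v0:17,v1:0,v2:27,v3:9,v4:42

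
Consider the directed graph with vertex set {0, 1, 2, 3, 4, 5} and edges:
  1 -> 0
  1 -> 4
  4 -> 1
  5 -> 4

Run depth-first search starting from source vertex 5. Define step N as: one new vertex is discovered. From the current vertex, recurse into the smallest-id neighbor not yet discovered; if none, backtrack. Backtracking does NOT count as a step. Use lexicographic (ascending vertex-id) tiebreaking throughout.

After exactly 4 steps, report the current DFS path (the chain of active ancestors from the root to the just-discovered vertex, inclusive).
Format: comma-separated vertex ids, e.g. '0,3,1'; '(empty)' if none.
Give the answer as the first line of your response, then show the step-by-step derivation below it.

5,4,1,0

step 1: discover 5; path=5; order=5
step 2: discover 4; path=5>4; order=5,4
step 3: discover 1; path=5>4>1; order=5,4,1
step 4: discover 0; path=5>4>1>0; order=5,4,1,0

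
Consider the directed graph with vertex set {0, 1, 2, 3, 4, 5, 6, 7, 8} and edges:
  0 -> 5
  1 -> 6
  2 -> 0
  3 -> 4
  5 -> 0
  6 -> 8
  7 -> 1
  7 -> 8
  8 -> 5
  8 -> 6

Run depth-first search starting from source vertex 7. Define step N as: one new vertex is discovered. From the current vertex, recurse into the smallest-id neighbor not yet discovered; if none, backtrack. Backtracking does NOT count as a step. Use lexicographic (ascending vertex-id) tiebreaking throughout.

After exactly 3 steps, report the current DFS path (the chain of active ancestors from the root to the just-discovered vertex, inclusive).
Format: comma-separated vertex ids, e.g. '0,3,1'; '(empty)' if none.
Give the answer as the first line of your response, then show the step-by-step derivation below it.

7,1,6

step 1: discover 7; path=7; order=7
step 2: discover 1; path=7>1; order=7,1
step 3: discover 6; path=7>1>6; order=7,1,6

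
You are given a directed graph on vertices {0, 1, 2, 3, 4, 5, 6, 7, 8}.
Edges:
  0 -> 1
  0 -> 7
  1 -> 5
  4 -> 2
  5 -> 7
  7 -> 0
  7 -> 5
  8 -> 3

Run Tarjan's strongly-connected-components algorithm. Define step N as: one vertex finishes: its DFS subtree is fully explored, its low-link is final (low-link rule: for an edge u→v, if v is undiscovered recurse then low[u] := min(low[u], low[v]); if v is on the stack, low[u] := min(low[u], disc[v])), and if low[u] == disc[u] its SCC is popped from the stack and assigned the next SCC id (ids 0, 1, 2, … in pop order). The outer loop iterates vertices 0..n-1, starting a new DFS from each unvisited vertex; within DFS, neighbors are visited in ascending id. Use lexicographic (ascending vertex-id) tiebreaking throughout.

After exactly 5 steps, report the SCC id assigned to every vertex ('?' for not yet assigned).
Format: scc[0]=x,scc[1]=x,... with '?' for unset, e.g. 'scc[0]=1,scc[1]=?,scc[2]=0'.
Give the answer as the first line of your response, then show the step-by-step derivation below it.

scc[0]=0,scc[1]=0,scc[2]=1,scc[3]=?,scc[4]=?,scc[5]=0,scc[6]=?,scc[7]=0,scc[8]=?

step 1: low=(low[0]=0,low[1]=1,low[2]=?,low[3]=?,low[4]=?,low[5]=2,low[6]=?,low[7]=0,low[8]=?); scc=(scc[0]=?,scc[1]=?,scc[2]=?,scc[3]=?,scc[4]=?,scc[5]=?,scc[6]=?,scc[7]=?,scc[8]=?)
step 2: low=(low[0]=0,low[1]=1,low[2]=?,low[3]=?,low[4]=?,low[5]=0,low[6]=?,low[7]=0,low[8]=?); scc=(scc[0]=?,scc[1]=?,scc[2]=?,scc[3]=?,scc[4]=?,scc[5]=?,scc[6]=?,scc[7]=?,scc[8]=?)
step 3: low=(low[0]=0,low[1]=0,low[2]=?,low[3]=?,low[4]=?,low[5]=0,low[6]=?,low[7]=0,low[8]=?); scc=(scc[0]=?,scc[1]=?,scc[2]=?,scc[3]=?,scc[4]=?,scc[5]=?,scc[6]=?,scc[7]=?,scc[8]=?)
step 4: low=(low[0]=0,low[1]=0,low[2]=?,low[3]=?,low[4]=?,low[5]=0,low[6]=?,low[7]=0,low[8]=?); scc=(scc[0]=0,scc[1]=0,scc[2]=?,scc[3]=?,scc[4]=?,scc[5]=0,scc[6]=?,scc[7]=0,scc[8]=?)
step 5: low=(low[0]=0,low[1]=0,low[2]=4,low[3]=?,low[4]=?,low[5]=0,low[6]=?,low[7]=0,low[8]=?); scc=(scc[0]=0,scc[1]=0,scc[2]=1,scc[3]=?,scc[4]=?,scc[5]=0,scc[6]=?,scc[7]=0,scc[8]=?)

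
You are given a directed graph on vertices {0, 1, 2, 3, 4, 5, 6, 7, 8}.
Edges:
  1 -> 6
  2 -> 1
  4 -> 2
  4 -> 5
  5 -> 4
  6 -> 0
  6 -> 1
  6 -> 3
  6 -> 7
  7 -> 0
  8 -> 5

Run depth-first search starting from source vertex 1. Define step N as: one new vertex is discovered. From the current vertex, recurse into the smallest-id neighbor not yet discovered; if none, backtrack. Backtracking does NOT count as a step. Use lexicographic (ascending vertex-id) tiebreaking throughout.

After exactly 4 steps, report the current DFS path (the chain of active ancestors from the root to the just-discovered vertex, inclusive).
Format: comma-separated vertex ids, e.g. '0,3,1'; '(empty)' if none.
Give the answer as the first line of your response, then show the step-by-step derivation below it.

1,6,3

step 1: discover 1; path=1; order=1
step 2: discover 6; path=1>6; order=1,6
step 3: discover 0; path=1>6>0; order=1,6,0
step 4: discover 3; path=1>6>3; order=1,6,0,3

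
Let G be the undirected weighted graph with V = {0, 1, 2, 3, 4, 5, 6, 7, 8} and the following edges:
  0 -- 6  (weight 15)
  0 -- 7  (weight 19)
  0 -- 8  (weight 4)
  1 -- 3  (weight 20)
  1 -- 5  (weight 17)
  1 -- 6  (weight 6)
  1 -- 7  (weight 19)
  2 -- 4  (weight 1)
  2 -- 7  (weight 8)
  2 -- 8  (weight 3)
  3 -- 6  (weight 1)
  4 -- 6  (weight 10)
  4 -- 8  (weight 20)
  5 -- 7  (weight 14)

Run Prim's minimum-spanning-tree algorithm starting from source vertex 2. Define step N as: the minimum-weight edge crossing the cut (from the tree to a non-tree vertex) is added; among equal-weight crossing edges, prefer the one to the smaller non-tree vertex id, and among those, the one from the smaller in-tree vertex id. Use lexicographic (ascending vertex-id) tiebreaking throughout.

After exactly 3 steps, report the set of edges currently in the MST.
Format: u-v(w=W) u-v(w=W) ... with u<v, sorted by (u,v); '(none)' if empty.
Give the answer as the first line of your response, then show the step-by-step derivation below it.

0-8(w=4) 2-4(w=1) 2-8(w=3)

step 1: add edge 2-4 (w=1); MST = {2-4(w=1)}
step 2: add edge 2-8 (w=3); MST = {2-4(w=1) 2-8(w=3)}
step 3: add edge 0-8 (w=4); MST = {0-8(w=4) 2-4(w=1) 2-8(w=3)}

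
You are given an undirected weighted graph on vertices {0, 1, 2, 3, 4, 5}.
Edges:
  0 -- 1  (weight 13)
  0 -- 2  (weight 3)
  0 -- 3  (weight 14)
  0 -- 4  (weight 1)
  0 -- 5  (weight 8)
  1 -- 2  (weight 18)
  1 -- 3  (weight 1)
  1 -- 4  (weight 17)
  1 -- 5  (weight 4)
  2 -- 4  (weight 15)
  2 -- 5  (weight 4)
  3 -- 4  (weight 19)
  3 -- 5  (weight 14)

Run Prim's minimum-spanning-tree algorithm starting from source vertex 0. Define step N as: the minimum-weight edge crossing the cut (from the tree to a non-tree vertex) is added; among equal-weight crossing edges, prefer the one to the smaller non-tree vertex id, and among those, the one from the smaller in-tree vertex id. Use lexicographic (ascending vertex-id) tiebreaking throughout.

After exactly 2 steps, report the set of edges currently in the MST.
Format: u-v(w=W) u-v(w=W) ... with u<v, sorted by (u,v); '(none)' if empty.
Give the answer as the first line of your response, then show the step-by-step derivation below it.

0-2(w=3) 0-4(w=1)

step 1: add edge 0-4 (w=1); MST = {0-4(w=1)}
step 2: add edge 0-2 (w=3); MST = {0-2(w=3) 0-4(w=1)}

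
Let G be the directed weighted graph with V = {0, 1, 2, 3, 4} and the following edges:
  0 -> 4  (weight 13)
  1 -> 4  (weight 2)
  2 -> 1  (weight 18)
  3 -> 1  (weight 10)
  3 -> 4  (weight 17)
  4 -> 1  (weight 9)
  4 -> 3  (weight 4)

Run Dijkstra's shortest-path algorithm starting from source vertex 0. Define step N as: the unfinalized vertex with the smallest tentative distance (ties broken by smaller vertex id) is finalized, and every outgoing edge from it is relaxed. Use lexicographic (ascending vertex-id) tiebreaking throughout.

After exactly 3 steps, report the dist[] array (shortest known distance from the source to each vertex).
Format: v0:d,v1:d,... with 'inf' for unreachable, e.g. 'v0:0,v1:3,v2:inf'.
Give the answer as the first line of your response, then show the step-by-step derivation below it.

v0:0,v1:22,v2:inf,v3:17,v4:13

step 1: dist = v0:0,v1:inf,v2:inf,v3:inf,v4:13
step 2: dist = v0:0,v1:22,v2:inf,v3:17,v4:13
step 3: dist = v0:0,v1:22,v2:inf,v3:17,v4:13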